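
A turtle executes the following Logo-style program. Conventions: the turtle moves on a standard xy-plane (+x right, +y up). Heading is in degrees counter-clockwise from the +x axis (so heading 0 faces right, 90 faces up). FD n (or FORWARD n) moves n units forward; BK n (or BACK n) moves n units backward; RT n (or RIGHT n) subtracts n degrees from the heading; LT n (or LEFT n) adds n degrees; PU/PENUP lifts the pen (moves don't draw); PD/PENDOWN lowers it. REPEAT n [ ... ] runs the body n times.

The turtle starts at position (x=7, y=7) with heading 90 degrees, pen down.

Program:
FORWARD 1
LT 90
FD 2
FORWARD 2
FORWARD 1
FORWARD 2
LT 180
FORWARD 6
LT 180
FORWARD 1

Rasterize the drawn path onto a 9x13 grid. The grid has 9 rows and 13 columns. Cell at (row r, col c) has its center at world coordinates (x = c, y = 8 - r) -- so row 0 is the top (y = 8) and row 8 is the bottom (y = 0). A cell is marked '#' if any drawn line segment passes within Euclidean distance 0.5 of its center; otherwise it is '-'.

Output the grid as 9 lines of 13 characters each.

Answer: ########-----
-------#-----
-------------
-------------
-------------
-------------
-------------
-------------
-------------

Derivation:
Segment 0: (7,7) -> (7,8)
Segment 1: (7,8) -> (5,8)
Segment 2: (5,8) -> (3,8)
Segment 3: (3,8) -> (2,8)
Segment 4: (2,8) -> (0,8)
Segment 5: (0,8) -> (6,8)
Segment 6: (6,8) -> (5,8)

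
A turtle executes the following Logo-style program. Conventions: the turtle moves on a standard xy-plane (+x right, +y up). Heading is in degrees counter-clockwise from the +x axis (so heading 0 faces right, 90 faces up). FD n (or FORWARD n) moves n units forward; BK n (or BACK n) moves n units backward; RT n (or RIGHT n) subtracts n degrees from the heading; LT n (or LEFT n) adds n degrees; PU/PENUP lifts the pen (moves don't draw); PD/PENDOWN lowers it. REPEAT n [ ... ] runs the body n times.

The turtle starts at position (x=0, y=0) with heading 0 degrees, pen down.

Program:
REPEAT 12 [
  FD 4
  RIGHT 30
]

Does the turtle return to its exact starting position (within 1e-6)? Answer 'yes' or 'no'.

Executing turtle program step by step:
Start: pos=(0,0), heading=0, pen down
REPEAT 12 [
  -- iteration 1/12 --
  FD 4: (0,0) -> (4,0) [heading=0, draw]
  RT 30: heading 0 -> 330
  -- iteration 2/12 --
  FD 4: (4,0) -> (7.464,-2) [heading=330, draw]
  RT 30: heading 330 -> 300
  -- iteration 3/12 --
  FD 4: (7.464,-2) -> (9.464,-5.464) [heading=300, draw]
  RT 30: heading 300 -> 270
  -- iteration 4/12 --
  FD 4: (9.464,-5.464) -> (9.464,-9.464) [heading=270, draw]
  RT 30: heading 270 -> 240
  -- iteration 5/12 --
  FD 4: (9.464,-9.464) -> (7.464,-12.928) [heading=240, draw]
  RT 30: heading 240 -> 210
  -- iteration 6/12 --
  FD 4: (7.464,-12.928) -> (4,-14.928) [heading=210, draw]
  RT 30: heading 210 -> 180
  -- iteration 7/12 --
  FD 4: (4,-14.928) -> (0,-14.928) [heading=180, draw]
  RT 30: heading 180 -> 150
  -- iteration 8/12 --
  FD 4: (0,-14.928) -> (-3.464,-12.928) [heading=150, draw]
  RT 30: heading 150 -> 120
  -- iteration 9/12 --
  FD 4: (-3.464,-12.928) -> (-5.464,-9.464) [heading=120, draw]
  RT 30: heading 120 -> 90
  -- iteration 10/12 --
  FD 4: (-5.464,-9.464) -> (-5.464,-5.464) [heading=90, draw]
  RT 30: heading 90 -> 60
  -- iteration 11/12 --
  FD 4: (-5.464,-5.464) -> (-3.464,-2) [heading=60, draw]
  RT 30: heading 60 -> 30
  -- iteration 12/12 --
  FD 4: (-3.464,-2) -> (0,0) [heading=30, draw]
  RT 30: heading 30 -> 0
]
Final: pos=(0,0), heading=0, 12 segment(s) drawn

Start position: (0, 0)
Final position: (0, 0)
Distance = 0; < 1e-6 -> CLOSED

Answer: yes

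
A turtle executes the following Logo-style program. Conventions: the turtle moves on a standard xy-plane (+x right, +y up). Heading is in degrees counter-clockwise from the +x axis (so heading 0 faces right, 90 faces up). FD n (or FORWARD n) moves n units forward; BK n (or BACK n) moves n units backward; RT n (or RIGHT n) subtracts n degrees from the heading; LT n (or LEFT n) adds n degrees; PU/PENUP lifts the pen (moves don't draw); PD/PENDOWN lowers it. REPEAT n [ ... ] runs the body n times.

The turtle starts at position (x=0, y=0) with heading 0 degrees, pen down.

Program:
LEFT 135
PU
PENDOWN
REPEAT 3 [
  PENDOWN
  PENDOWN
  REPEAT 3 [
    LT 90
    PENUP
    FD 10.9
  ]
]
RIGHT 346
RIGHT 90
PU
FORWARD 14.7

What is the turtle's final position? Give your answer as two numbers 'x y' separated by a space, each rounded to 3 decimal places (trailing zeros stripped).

Executing turtle program step by step:
Start: pos=(0,0), heading=0, pen down
LT 135: heading 0 -> 135
PU: pen up
PD: pen down
REPEAT 3 [
  -- iteration 1/3 --
  PD: pen down
  PD: pen down
  REPEAT 3 [
    -- iteration 1/3 --
    LT 90: heading 135 -> 225
    PU: pen up
    FD 10.9: (0,0) -> (-7.707,-7.707) [heading=225, move]
    -- iteration 2/3 --
    LT 90: heading 225 -> 315
    PU: pen up
    FD 10.9: (-7.707,-7.707) -> (0,-15.415) [heading=315, move]
    -- iteration 3/3 --
    LT 90: heading 315 -> 45
    PU: pen up
    FD 10.9: (0,-15.415) -> (7.707,-7.707) [heading=45, move]
  ]
  -- iteration 2/3 --
  PD: pen down
  PD: pen down
  REPEAT 3 [
    -- iteration 1/3 --
    LT 90: heading 45 -> 135
    PU: pen up
    FD 10.9: (7.707,-7.707) -> (0,0) [heading=135, move]
    -- iteration 2/3 --
    LT 90: heading 135 -> 225
    PU: pen up
    FD 10.9: (0,0) -> (-7.707,-7.707) [heading=225, move]
    -- iteration 3/3 --
    LT 90: heading 225 -> 315
    PU: pen up
    FD 10.9: (-7.707,-7.707) -> (0,-15.415) [heading=315, move]
  ]
  -- iteration 3/3 --
  PD: pen down
  PD: pen down
  REPEAT 3 [
    -- iteration 1/3 --
    LT 90: heading 315 -> 45
    PU: pen up
    FD 10.9: (0,-15.415) -> (7.707,-7.707) [heading=45, move]
    -- iteration 2/3 --
    LT 90: heading 45 -> 135
    PU: pen up
    FD 10.9: (7.707,-7.707) -> (0,0) [heading=135, move]
    -- iteration 3/3 --
    LT 90: heading 135 -> 225
    PU: pen up
    FD 10.9: (0,0) -> (-7.707,-7.707) [heading=225, move]
  ]
]
RT 346: heading 225 -> 239
RT 90: heading 239 -> 149
PU: pen up
FD 14.7: (-7.707,-7.707) -> (-20.308,-0.136) [heading=149, move]
Final: pos=(-20.308,-0.136), heading=149, 0 segment(s) drawn

Answer: -20.308 -0.136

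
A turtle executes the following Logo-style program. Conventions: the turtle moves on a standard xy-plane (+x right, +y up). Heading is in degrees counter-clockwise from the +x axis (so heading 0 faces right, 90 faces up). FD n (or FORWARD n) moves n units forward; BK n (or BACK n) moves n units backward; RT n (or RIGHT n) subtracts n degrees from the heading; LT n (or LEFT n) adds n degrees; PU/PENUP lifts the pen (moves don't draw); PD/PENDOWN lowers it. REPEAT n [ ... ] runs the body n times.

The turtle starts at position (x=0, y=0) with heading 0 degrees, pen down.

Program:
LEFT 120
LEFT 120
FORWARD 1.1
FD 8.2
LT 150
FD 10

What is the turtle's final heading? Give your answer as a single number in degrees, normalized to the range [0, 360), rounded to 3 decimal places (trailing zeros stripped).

Answer: 30

Derivation:
Executing turtle program step by step:
Start: pos=(0,0), heading=0, pen down
LT 120: heading 0 -> 120
LT 120: heading 120 -> 240
FD 1.1: (0,0) -> (-0.55,-0.953) [heading=240, draw]
FD 8.2: (-0.55,-0.953) -> (-4.65,-8.054) [heading=240, draw]
LT 150: heading 240 -> 30
FD 10: (-4.65,-8.054) -> (4.01,-3.054) [heading=30, draw]
Final: pos=(4.01,-3.054), heading=30, 3 segment(s) drawn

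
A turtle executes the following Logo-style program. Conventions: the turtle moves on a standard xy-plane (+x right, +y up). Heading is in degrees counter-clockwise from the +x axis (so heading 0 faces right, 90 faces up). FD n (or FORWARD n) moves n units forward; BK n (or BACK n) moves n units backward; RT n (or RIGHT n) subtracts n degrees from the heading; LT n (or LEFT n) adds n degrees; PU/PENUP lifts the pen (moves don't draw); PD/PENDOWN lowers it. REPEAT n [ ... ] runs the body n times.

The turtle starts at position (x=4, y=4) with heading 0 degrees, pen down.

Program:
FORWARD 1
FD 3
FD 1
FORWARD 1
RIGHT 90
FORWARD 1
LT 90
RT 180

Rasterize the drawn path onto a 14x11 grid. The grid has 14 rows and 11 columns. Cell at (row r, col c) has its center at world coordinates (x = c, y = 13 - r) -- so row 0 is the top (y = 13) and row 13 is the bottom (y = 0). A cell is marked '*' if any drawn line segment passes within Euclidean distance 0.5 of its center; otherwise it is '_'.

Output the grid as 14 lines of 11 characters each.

Segment 0: (4,4) -> (5,4)
Segment 1: (5,4) -> (8,4)
Segment 2: (8,4) -> (9,4)
Segment 3: (9,4) -> (10,4)
Segment 4: (10,4) -> (10,3)

Answer: ___________
___________
___________
___________
___________
___________
___________
___________
___________
____*******
__________*
___________
___________
___________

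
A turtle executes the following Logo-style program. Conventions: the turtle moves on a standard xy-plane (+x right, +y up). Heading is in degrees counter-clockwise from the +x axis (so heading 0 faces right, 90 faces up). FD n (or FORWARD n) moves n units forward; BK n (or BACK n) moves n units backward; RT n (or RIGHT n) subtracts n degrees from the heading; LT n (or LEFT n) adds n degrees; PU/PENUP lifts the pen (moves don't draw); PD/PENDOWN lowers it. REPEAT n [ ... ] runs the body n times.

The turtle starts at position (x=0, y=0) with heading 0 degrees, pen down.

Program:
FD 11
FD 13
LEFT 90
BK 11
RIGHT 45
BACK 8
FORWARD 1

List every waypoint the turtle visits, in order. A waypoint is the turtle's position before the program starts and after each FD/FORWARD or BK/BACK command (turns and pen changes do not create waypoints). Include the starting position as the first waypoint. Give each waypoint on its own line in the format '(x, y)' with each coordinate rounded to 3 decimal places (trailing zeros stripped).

Answer: (0, 0)
(11, 0)
(24, 0)
(24, -11)
(18.343, -16.657)
(19.05, -15.95)

Derivation:
Executing turtle program step by step:
Start: pos=(0,0), heading=0, pen down
FD 11: (0,0) -> (11,0) [heading=0, draw]
FD 13: (11,0) -> (24,0) [heading=0, draw]
LT 90: heading 0 -> 90
BK 11: (24,0) -> (24,-11) [heading=90, draw]
RT 45: heading 90 -> 45
BK 8: (24,-11) -> (18.343,-16.657) [heading=45, draw]
FD 1: (18.343,-16.657) -> (19.05,-15.95) [heading=45, draw]
Final: pos=(19.05,-15.95), heading=45, 5 segment(s) drawn
Waypoints (6 total):
(0, 0)
(11, 0)
(24, 0)
(24, -11)
(18.343, -16.657)
(19.05, -15.95)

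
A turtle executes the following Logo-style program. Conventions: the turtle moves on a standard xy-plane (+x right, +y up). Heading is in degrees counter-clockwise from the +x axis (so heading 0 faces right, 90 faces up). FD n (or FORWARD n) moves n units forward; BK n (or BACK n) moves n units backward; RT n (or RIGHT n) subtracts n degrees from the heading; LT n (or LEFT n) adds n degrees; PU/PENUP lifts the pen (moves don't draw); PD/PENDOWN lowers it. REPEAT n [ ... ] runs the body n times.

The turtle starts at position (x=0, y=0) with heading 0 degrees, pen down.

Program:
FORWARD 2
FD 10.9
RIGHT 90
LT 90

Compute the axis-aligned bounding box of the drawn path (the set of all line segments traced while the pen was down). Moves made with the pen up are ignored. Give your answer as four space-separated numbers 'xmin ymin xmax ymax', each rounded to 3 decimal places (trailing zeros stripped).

Answer: 0 0 12.9 0

Derivation:
Executing turtle program step by step:
Start: pos=(0,0), heading=0, pen down
FD 2: (0,0) -> (2,0) [heading=0, draw]
FD 10.9: (2,0) -> (12.9,0) [heading=0, draw]
RT 90: heading 0 -> 270
LT 90: heading 270 -> 0
Final: pos=(12.9,0), heading=0, 2 segment(s) drawn

Segment endpoints: x in {0, 2, 12.9}, y in {0}
xmin=0, ymin=0, xmax=12.9, ymax=0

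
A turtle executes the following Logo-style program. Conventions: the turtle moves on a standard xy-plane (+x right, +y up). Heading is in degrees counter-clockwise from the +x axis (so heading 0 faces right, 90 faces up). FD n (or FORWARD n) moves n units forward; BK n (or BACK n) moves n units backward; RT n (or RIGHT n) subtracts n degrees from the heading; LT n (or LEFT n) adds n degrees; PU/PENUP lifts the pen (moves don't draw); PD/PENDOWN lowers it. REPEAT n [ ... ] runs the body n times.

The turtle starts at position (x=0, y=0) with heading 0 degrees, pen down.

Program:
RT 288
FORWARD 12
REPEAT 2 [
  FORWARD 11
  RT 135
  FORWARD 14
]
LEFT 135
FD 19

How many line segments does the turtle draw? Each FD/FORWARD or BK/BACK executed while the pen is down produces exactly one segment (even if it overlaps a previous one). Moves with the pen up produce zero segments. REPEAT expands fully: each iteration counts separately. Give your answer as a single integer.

Answer: 6

Derivation:
Executing turtle program step by step:
Start: pos=(0,0), heading=0, pen down
RT 288: heading 0 -> 72
FD 12: (0,0) -> (3.708,11.413) [heading=72, draw]
REPEAT 2 [
  -- iteration 1/2 --
  FD 11: (3.708,11.413) -> (7.107,21.874) [heading=72, draw]
  RT 135: heading 72 -> 297
  FD 14: (7.107,21.874) -> (13.463,9.4) [heading=297, draw]
  -- iteration 2/2 --
  FD 11: (13.463,9.4) -> (18.457,-0.401) [heading=297, draw]
  RT 135: heading 297 -> 162
  FD 14: (18.457,-0.401) -> (5.142,3.925) [heading=162, draw]
]
LT 135: heading 162 -> 297
FD 19: (5.142,3.925) -> (13.768,-13.004) [heading=297, draw]
Final: pos=(13.768,-13.004), heading=297, 6 segment(s) drawn
Segments drawn: 6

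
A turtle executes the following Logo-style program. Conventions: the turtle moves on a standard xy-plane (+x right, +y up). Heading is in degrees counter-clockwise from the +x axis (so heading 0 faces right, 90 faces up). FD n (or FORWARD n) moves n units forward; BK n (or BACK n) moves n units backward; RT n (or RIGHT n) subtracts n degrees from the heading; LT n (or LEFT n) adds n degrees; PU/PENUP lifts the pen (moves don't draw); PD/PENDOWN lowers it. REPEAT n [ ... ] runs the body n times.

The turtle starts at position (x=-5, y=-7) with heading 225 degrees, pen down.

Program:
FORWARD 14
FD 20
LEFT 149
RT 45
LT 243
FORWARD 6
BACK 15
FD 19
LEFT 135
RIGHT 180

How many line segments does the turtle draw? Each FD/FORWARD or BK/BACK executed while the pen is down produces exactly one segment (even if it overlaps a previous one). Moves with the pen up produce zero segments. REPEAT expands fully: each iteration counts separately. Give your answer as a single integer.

Executing turtle program step by step:
Start: pos=(-5,-7), heading=225, pen down
FD 14: (-5,-7) -> (-14.899,-16.899) [heading=225, draw]
FD 20: (-14.899,-16.899) -> (-29.042,-31.042) [heading=225, draw]
LT 149: heading 225 -> 14
RT 45: heading 14 -> 329
LT 243: heading 329 -> 212
FD 6: (-29.042,-31.042) -> (-34.13,-34.221) [heading=212, draw]
BK 15: (-34.13,-34.221) -> (-21.409,-26.272) [heading=212, draw]
FD 19: (-21.409,-26.272) -> (-37.522,-36.341) [heading=212, draw]
LT 135: heading 212 -> 347
RT 180: heading 347 -> 167
Final: pos=(-37.522,-36.341), heading=167, 5 segment(s) drawn
Segments drawn: 5

Answer: 5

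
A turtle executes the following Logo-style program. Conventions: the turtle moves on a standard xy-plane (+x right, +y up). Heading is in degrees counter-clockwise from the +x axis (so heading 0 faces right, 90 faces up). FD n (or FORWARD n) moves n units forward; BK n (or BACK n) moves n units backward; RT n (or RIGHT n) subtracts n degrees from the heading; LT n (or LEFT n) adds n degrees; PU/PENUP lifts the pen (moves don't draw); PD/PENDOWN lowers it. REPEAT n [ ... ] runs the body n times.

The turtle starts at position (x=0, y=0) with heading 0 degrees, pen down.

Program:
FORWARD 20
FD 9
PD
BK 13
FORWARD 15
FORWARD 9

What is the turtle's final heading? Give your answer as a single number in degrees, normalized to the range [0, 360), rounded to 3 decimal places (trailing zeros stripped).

Answer: 0

Derivation:
Executing turtle program step by step:
Start: pos=(0,0), heading=0, pen down
FD 20: (0,0) -> (20,0) [heading=0, draw]
FD 9: (20,0) -> (29,0) [heading=0, draw]
PD: pen down
BK 13: (29,0) -> (16,0) [heading=0, draw]
FD 15: (16,0) -> (31,0) [heading=0, draw]
FD 9: (31,0) -> (40,0) [heading=0, draw]
Final: pos=(40,0), heading=0, 5 segment(s) drawn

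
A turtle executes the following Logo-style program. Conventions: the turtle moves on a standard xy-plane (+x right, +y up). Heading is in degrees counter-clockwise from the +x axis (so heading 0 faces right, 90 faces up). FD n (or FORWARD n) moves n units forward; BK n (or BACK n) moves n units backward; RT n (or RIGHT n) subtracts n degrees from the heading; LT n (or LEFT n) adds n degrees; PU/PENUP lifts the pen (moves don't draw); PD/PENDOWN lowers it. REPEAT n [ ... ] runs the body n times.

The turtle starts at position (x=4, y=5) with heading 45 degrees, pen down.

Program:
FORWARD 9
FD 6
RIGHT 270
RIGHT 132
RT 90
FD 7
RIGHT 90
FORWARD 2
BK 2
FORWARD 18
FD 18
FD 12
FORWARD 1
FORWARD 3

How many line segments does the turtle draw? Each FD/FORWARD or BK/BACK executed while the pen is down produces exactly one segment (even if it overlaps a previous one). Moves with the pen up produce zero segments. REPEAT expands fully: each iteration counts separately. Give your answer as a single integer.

Executing turtle program step by step:
Start: pos=(4,5), heading=45, pen down
FD 9: (4,5) -> (10.364,11.364) [heading=45, draw]
FD 6: (10.364,11.364) -> (14.607,15.607) [heading=45, draw]
RT 270: heading 45 -> 135
RT 132: heading 135 -> 3
RT 90: heading 3 -> 273
FD 7: (14.607,15.607) -> (14.973,8.616) [heading=273, draw]
RT 90: heading 273 -> 183
FD 2: (14.973,8.616) -> (12.976,8.512) [heading=183, draw]
BK 2: (12.976,8.512) -> (14.973,8.616) [heading=183, draw]
FD 18: (14.973,8.616) -> (-3.002,7.674) [heading=183, draw]
FD 18: (-3.002,7.674) -> (-20.978,6.732) [heading=183, draw]
FD 12: (-20.978,6.732) -> (-32.961,6.104) [heading=183, draw]
FD 1: (-32.961,6.104) -> (-33.96,6.052) [heading=183, draw]
FD 3: (-33.96,6.052) -> (-36.956,5.895) [heading=183, draw]
Final: pos=(-36.956,5.895), heading=183, 10 segment(s) drawn
Segments drawn: 10

Answer: 10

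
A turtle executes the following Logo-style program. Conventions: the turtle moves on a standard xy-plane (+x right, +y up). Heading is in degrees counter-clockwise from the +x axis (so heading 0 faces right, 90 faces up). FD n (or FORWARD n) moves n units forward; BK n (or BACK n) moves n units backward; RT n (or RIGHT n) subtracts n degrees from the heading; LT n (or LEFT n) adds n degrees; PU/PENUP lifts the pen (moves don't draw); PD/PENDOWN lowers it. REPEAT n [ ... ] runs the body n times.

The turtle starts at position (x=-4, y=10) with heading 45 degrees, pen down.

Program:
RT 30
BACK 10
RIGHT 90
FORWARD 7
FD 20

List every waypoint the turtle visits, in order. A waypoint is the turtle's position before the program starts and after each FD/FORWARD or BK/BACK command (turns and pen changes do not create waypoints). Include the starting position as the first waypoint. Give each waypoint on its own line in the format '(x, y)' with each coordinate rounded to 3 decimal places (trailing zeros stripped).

Answer: (-4, 10)
(-13.659, 7.412)
(-11.848, 0.65)
(-6.671, -18.668)

Derivation:
Executing turtle program step by step:
Start: pos=(-4,10), heading=45, pen down
RT 30: heading 45 -> 15
BK 10: (-4,10) -> (-13.659,7.412) [heading=15, draw]
RT 90: heading 15 -> 285
FD 7: (-13.659,7.412) -> (-11.848,0.65) [heading=285, draw]
FD 20: (-11.848,0.65) -> (-6.671,-18.668) [heading=285, draw]
Final: pos=(-6.671,-18.668), heading=285, 3 segment(s) drawn
Waypoints (4 total):
(-4, 10)
(-13.659, 7.412)
(-11.848, 0.65)
(-6.671, -18.668)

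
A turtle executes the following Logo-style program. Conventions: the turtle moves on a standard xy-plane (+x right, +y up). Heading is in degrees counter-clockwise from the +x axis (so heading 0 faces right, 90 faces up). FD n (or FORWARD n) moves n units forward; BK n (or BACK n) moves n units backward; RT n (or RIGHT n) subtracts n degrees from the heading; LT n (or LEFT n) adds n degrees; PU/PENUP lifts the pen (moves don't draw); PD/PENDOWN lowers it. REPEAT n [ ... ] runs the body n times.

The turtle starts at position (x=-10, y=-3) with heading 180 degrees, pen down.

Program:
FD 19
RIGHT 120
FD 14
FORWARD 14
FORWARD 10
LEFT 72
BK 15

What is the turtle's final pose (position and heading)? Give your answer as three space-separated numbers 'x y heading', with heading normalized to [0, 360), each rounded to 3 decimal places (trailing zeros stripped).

Executing turtle program step by step:
Start: pos=(-10,-3), heading=180, pen down
FD 19: (-10,-3) -> (-29,-3) [heading=180, draw]
RT 120: heading 180 -> 60
FD 14: (-29,-3) -> (-22,9.124) [heading=60, draw]
FD 14: (-22,9.124) -> (-15,21.249) [heading=60, draw]
FD 10: (-15,21.249) -> (-10,29.909) [heading=60, draw]
LT 72: heading 60 -> 132
BK 15: (-10,29.909) -> (0.037,18.762) [heading=132, draw]
Final: pos=(0.037,18.762), heading=132, 5 segment(s) drawn

Answer: 0.037 18.762 132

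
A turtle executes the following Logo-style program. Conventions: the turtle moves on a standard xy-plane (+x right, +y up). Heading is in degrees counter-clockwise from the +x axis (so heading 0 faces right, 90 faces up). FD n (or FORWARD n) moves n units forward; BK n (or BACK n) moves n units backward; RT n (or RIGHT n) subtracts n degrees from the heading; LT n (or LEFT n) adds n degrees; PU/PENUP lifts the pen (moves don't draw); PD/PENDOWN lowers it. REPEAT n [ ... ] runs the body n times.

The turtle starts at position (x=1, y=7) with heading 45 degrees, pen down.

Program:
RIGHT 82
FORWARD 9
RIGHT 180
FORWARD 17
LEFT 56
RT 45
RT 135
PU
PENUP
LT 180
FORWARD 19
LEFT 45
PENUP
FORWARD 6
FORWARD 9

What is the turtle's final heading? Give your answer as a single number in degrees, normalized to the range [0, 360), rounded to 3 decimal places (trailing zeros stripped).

Answer: 244

Derivation:
Executing turtle program step by step:
Start: pos=(1,7), heading=45, pen down
RT 82: heading 45 -> 323
FD 9: (1,7) -> (8.188,1.584) [heading=323, draw]
RT 180: heading 323 -> 143
FD 17: (8.188,1.584) -> (-5.389,11.815) [heading=143, draw]
LT 56: heading 143 -> 199
RT 45: heading 199 -> 154
RT 135: heading 154 -> 19
PU: pen up
PU: pen up
LT 180: heading 19 -> 199
FD 19: (-5.389,11.815) -> (-23.354,5.629) [heading=199, move]
LT 45: heading 199 -> 244
PU: pen up
FD 6: (-23.354,5.629) -> (-25.984,0.236) [heading=244, move]
FD 9: (-25.984,0.236) -> (-29.93,-7.853) [heading=244, move]
Final: pos=(-29.93,-7.853), heading=244, 2 segment(s) drawn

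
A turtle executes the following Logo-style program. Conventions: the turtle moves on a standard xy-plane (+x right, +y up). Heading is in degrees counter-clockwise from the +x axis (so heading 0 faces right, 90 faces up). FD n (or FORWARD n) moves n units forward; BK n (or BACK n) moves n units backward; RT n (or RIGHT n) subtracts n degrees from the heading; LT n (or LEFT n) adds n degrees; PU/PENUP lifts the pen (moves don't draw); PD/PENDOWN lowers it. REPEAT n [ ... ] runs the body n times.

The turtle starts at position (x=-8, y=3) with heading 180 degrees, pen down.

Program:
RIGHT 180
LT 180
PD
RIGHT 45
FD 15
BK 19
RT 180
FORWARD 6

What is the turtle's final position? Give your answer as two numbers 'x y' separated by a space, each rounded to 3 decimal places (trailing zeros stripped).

Answer: -0.929 -4.071

Derivation:
Executing turtle program step by step:
Start: pos=(-8,3), heading=180, pen down
RT 180: heading 180 -> 0
LT 180: heading 0 -> 180
PD: pen down
RT 45: heading 180 -> 135
FD 15: (-8,3) -> (-18.607,13.607) [heading=135, draw]
BK 19: (-18.607,13.607) -> (-5.172,0.172) [heading=135, draw]
RT 180: heading 135 -> 315
FD 6: (-5.172,0.172) -> (-0.929,-4.071) [heading=315, draw]
Final: pos=(-0.929,-4.071), heading=315, 3 segment(s) drawn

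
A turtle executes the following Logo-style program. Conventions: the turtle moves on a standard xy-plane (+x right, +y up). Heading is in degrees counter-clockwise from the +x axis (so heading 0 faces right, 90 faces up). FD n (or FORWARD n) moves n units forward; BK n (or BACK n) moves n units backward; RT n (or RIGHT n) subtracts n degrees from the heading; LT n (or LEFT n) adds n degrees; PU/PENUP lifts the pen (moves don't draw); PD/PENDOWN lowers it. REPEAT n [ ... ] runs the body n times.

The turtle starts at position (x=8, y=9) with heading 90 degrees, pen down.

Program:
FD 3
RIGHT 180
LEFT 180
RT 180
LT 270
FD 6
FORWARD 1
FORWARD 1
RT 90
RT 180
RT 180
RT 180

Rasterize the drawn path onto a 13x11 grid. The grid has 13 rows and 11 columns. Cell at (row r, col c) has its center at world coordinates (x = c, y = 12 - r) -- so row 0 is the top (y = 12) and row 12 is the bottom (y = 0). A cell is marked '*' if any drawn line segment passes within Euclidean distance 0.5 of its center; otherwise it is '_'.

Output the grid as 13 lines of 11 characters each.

Segment 0: (8,9) -> (8,12)
Segment 1: (8,12) -> (2,12)
Segment 2: (2,12) -> (1,12)
Segment 3: (1,12) -> (0,12)

Answer: *********__
________*__
________*__
________*__
___________
___________
___________
___________
___________
___________
___________
___________
___________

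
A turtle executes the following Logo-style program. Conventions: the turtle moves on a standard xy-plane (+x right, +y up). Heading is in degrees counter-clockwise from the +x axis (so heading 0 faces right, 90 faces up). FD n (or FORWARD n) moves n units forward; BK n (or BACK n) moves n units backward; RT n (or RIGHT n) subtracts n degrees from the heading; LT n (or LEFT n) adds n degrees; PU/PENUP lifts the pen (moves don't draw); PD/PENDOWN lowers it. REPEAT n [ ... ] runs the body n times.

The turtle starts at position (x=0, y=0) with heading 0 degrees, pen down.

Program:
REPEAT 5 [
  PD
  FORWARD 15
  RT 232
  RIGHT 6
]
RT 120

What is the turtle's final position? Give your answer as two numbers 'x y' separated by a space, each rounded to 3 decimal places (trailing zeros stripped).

Answer: 6.159 12.627

Derivation:
Executing turtle program step by step:
Start: pos=(0,0), heading=0, pen down
REPEAT 5 [
  -- iteration 1/5 --
  PD: pen down
  FD 15: (0,0) -> (15,0) [heading=0, draw]
  RT 232: heading 0 -> 128
  RT 6: heading 128 -> 122
  -- iteration 2/5 --
  PD: pen down
  FD 15: (15,0) -> (7.051,12.721) [heading=122, draw]
  RT 232: heading 122 -> 250
  RT 6: heading 250 -> 244
  -- iteration 3/5 --
  PD: pen down
  FD 15: (7.051,12.721) -> (0.476,-0.761) [heading=244, draw]
  RT 232: heading 244 -> 12
  RT 6: heading 12 -> 6
  -- iteration 4/5 --
  PD: pen down
  FD 15: (0.476,-0.761) -> (15.393,0.807) [heading=6, draw]
  RT 232: heading 6 -> 134
  RT 6: heading 134 -> 128
  -- iteration 5/5 --
  PD: pen down
  FD 15: (15.393,0.807) -> (6.159,12.627) [heading=128, draw]
  RT 232: heading 128 -> 256
  RT 6: heading 256 -> 250
]
RT 120: heading 250 -> 130
Final: pos=(6.159,12.627), heading=130, 5 segment(s) drawn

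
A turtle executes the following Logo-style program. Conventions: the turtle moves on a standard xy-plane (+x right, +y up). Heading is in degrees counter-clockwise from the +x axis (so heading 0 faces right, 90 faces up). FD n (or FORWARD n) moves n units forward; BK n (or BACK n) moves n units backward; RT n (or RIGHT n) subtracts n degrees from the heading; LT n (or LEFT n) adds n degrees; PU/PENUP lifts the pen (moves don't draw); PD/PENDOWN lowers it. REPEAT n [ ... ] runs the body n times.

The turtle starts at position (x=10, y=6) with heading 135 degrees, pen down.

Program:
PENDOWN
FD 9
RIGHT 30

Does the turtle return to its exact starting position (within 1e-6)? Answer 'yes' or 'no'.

Executing turtle program step by step:
Start: pos=(10,6), heading=135, pen down
PD: pen down
FD 9: (10,6) -> (3.636,12.364) [heading=135, draw]
RT 30: heading 135 -> 105
Final: pos=(3.636,12.364), heading=105, 1 segment(s) drawn

Start position: (10, 6)
Final position: (3.636, 12.364)
Distance = 9; >= 1e-6 -> NOT closed

Answer: no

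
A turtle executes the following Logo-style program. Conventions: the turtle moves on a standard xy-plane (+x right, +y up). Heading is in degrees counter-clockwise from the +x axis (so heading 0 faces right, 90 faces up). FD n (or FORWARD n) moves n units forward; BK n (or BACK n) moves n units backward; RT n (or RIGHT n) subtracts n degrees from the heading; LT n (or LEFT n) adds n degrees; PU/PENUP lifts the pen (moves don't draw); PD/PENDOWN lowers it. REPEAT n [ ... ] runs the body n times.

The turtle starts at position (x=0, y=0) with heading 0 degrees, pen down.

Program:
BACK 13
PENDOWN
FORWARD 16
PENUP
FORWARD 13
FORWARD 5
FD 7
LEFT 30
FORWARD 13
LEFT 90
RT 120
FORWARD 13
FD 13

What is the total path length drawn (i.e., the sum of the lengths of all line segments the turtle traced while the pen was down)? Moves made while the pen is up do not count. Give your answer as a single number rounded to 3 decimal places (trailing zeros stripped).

Answer: 29

Derivation:
Executing turtle program step by step:
Start: pos=(0,0), heading=0, pen down
BK 13: (0,0) -> (-13,0) [heading=0, draw]
PD: pen down
FD 16: (-13,0) -> (3,0) [heading=0, draw]
PU: pen up
FD 13: (3,0) -> (16,0) [heading=0, move]
FD 5: (16,0) -> (21,0) [heading=0, move]
FD 7: (21,0) -> (28,0) [heading=0, move]
LT 30: heading 0 -> 30
FD 13: (28,0) -> (39.258,6.5) [heading=30, move]
LT 90: heading 30 -> 120
RT 120: heading 120 -> 0
FD 13: (39.258,6.5) -> (52.258,6.5) [heading=0, move]
FD 13: (52.258,6.5) -> (65.258,6.5) [heading=0, move]
Final: pos=(65.258,6.5), heading=0, 2 segment(s) drawn

Segment lengths:
  seg 1: (0,0) -> (-13,0), length = 13
  seg 2: (-13,0) -> (3,0), length = 16
Total = 29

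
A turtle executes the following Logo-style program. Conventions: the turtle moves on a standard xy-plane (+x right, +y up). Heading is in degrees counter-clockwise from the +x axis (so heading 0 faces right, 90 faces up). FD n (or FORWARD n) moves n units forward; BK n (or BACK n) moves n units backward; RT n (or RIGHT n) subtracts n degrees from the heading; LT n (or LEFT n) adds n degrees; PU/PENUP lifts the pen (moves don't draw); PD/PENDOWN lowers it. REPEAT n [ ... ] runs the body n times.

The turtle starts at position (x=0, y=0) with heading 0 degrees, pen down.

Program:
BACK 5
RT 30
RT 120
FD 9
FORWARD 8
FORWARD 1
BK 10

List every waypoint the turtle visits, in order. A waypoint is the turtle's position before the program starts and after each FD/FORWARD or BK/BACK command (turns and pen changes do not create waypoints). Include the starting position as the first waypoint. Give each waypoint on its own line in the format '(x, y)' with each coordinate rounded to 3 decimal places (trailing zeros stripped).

Executing turtle program step by step:
Start: pos=(0,0), heading=0, pen down
BK 5: (0,0) -> (-5,0) [heading=0, draw]
RT 30: heading 0 -> 330
RT 120: heading 330 -> 210
FD 9: (-5,0) -> (-12.794,-4.5) [heading=210, draw]
FD 8: (-12.794,-4.5) -> (-19.722,-8.5) [heading=210, draw]
FD 1: (-19.722,-8.5) -> (-20.588,-9) [heading=210, draw]
BK 10: (-20.588,-9) -> (-11.928,-4) [heading=210, draw]
Final: pos=(-11.928,-4), heading=210, 5 segment(s) drawn
Waypoints (6 total):
(0, 0)
(-5, 0)
(-12.794, -4.5)
(-19.722, -8.5)
(-20.588, -9)
(-11.928, -4)

Answer: (0, 0)
(-5, 0)
(-12.794, -4.5)
(-19.722, -8.5)
(-20.588, -9)
(-11.928, -4)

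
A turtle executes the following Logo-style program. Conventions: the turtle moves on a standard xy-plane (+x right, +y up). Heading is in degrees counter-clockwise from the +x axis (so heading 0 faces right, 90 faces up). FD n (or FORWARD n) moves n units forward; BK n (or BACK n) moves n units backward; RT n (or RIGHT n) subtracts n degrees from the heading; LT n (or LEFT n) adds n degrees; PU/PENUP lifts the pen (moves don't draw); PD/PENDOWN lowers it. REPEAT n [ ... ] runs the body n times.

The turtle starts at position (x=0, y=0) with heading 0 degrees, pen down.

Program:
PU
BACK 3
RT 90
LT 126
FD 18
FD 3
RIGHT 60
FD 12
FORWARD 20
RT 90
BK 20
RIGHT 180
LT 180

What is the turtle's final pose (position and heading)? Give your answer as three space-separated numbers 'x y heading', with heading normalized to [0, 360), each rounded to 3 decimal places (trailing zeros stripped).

Answer: 51.358 17.599 246

Derivation:
Executing turtle program step by step:
Start: pos=(0,0), heading=0, pen down
PU: pen up
BK 3: (0,0) -> (-3,0) [heading=0, move]
RT 90: heading 0 -> 270
LT 126: heading 270 -> 36
FD 18: (-3,0) -> (11.562,10.58) [heading=36, move]
FD 3: (11.562,10.58) -> (13.989,12.343) [heading=36, move]
RT 60: heading 36 -> 336
FD 12: (13.989,12.343) -> (24.952,7.463) [heading=336, move]
FD 20: (24.952,7.463) -> (43.223,-0.672) [heading=336, move]
RT 90: heading 336 -> 246
BK 20: (43.223,-0.672) -> (51.358,17.599) [heading=246, move]
RT 180: heading 246 -> 66
LT 180: heading 66 -> 246
Final: pos=(51.358,17.599), heading=246, 0 segment(s) drawn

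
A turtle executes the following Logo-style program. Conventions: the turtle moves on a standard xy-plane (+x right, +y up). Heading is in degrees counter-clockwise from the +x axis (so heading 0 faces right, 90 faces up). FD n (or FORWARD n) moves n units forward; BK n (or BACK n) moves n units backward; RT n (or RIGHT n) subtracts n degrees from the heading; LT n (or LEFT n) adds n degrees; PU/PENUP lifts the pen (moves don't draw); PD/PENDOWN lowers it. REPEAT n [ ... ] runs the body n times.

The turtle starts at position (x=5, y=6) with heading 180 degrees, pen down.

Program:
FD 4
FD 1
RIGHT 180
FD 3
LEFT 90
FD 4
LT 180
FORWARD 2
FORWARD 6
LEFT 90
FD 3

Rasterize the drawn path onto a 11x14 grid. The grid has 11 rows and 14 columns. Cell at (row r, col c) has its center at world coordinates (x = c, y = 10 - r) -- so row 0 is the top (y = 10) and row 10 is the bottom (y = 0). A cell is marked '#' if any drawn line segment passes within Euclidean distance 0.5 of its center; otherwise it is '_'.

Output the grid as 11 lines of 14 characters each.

Answer: ___#__________
___#__________
___#__________
___#__________
######________
___#__________
___#__________
___#__________
___####_______
______________
______________

Derivation:
Segment 0: (5,6) -> (1,6)
Segment 1: (1,6) -> (0,6)
Segment 2: (0,6) -> (3,6)
Segment 3: (3,6) -> (3,10)
Segment 4: (3,10) -> (3,8)
Segment 5: (3,8) -> (3,2)
Segment 6: (3,2) -> (6,2)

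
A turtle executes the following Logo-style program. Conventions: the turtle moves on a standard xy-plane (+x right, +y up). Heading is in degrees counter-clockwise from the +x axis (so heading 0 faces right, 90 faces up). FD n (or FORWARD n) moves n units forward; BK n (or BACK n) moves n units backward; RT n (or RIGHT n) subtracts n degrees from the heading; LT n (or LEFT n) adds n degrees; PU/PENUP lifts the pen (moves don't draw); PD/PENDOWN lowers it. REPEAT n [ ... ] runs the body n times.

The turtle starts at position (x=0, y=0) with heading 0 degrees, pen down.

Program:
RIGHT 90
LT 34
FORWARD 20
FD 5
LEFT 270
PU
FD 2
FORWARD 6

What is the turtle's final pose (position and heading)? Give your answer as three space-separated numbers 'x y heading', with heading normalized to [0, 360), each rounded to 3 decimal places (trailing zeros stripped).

Answer: 7.348 -25.199 214

Derivation:
Executing turtle program step by step:
Start: pos=(0,0), heading=0, pen down
RT 90: heading 0 -> 270
LT 34: heading 270 -> 304
FD 20: (0,0) -> (11.184,-16.581) [heading=304, draw]
FD 5: (11.184,-16.581) -> (13.98,-20.726) [heading=304, draw]
LT 270: heading 304 -> 214
PU: pen up
FD 2: (13.98,-20.726) -> (12.322,-21.844) [heading=214, move]
FD 6: (12.322,-21.844) -> (7.348,-25.199) [heading=214, move]
Final: pos=(7.348,-25.199), heading=214, 2 segment(s) drawn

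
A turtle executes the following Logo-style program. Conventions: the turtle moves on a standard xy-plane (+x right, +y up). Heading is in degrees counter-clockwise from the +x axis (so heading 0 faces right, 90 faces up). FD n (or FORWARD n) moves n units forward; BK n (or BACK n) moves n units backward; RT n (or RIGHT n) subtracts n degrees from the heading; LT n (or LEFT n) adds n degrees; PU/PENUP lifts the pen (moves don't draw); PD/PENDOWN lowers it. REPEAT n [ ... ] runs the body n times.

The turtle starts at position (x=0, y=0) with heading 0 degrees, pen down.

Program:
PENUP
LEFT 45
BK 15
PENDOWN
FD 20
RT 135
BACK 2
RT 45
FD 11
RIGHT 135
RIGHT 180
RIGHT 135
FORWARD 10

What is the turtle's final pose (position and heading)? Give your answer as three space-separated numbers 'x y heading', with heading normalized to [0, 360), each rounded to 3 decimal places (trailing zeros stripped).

Answer: -11.314 4.828 135

Derivation:
Executing turtle program step by step:
Start: pos=(0,0), heading=0, pen down
PU: pen up
LT 45: heading 0 -> 45
BK 15: (0,0) -> (-10.607,-10.607) [heading=45, move]
PD: pen down
FD 20: (-10.607,-10.607) -> (3.536,3.536) [heading=45, draw]
RT 135: heading 45 -> 270
BK 2: (3.536,3.536) -> (3.536,5.536) [heading=270, draw]
RT 45: heading 270 -> 225
FD 11: (3.536,5.536) -> (-4.243,-2.243) [heading=225, draw]
RT 135: heading 225 -> 90
RT 180: heading 90 -> 270
RT 135: heading 270 -> 135
FD 10: (-4.243,-2.243) -> (-11.314,4.828) [heading=135, draw]
Final: pos=(-11.314,4.828), heading=135, 4 segment(s) drawn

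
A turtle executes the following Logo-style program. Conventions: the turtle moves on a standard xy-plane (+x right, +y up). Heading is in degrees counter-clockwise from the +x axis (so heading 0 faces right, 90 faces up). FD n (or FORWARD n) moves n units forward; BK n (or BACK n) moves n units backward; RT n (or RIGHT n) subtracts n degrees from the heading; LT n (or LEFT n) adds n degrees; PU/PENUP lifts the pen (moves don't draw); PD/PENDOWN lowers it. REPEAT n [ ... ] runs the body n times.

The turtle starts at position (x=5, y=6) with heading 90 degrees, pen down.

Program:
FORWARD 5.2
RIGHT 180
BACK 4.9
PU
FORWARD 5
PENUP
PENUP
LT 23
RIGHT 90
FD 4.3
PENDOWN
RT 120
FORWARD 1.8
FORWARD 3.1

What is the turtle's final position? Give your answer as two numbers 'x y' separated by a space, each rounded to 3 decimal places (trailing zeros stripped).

Executing turtle program step by step:
Start: pos=(5,6), heading=90, pen down
FD 5.2: (5,6) -> (5,11.2) [heading=90, draw]
RT 180: heading 90 -> 270
BK 4.9: (5,11.2) -> (5,16.1) [heading=270, draw]
PU: pen up
FD 5: (5,16.1) -> (5,11.1) [heading=270, move]
PU: pen up
PU: pen up
LT 23: heading 270 -> 293
RT 90: heading 293 -> 203
FD 4.3: (5,11.1) -> (1.042,9.42) [heading=203, move]
PD: pen down
RT 120: heading 203 -> 83
FD 1.8: (1.042,9.42) -> (1.261,11.206) [heading=83, draw]
FD 3.1: (1.261,11.206) -> (1.639,14.283) [heading=83, draw]
Final: pos=(1.639,14.283), heading=83, 4 segment(s) drawn

Answer: 1.639 14.283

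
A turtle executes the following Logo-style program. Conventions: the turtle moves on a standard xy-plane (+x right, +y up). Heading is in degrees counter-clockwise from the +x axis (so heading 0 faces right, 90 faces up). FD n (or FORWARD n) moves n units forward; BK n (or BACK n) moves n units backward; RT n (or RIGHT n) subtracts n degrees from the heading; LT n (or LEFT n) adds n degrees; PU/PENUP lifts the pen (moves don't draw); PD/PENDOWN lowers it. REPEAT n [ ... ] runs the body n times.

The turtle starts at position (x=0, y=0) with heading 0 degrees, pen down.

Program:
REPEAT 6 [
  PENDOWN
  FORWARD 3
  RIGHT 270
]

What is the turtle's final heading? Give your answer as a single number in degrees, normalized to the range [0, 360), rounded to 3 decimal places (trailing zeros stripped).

Answer: 180

Derivation:
Executing turtle program step by step:
Start: pos=(0,0), heading=0, pen down
REPEAT 6 [
  -- iteration 1/6 --
  PD: pen down
  FD 3: (0,0) -> (3,0) [heading=0, draw]
  RT 270: heading 0 -> 90
  -- iteration 2/6 --
  PD: pen down
  FD 3: (3,0) -> (3,3) [heading=90, draw]
  RT 270: heading 90 -> 180
  -- iteration 3/6 --
  PD: pen down
  FD 3: (3,3) -> (0,3) [heading=180, draw]
  RT 270: heading 180 -> 270
  -- iteration 4/6 --
  PD: pen down
  FD 3: (0,3) -> (0,0) [heading=270, draw]
  RT 270: heading 270 -> 0
  -- iteration 5/6 --
  PD: pen down
  FD 3: (0,0) -> (3,0) [heading=0, draw]
  RT 270: heading 0 -> 90
  -- iteration 6/6 --
  PD: pen down
  FD 3: (3,0) -> (3,3) [heading=90, draw]
  RT 270: heading 90 -> 180
]
Final: pos=(3,3), heading=180, 6 segment(s) drawn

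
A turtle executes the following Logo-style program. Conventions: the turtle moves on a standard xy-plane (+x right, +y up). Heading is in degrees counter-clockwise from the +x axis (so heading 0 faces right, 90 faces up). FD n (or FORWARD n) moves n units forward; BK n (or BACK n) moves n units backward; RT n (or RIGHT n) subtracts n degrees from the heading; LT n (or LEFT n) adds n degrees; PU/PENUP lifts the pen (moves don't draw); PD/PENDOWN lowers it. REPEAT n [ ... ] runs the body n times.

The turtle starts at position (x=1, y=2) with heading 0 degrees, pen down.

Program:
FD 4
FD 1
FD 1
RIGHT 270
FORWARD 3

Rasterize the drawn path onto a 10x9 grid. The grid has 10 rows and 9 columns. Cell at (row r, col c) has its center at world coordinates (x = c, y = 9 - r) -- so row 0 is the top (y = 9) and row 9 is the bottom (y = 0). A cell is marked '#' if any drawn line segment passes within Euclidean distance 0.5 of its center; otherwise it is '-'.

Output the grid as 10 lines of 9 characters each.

Segment 0: (1,2) -> (5,2)
Segment 1: (5,2) -> (6,2)
Segment 2: (6,2) -> (7,2)
Segment 3: (7,2) -> (7,5)

Answer: ---------
---------
---------
---------
-------#-
-------#-
-------#-
-#######-
---------
---------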